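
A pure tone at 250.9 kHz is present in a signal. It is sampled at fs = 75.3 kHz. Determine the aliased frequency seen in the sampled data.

25 kHz

250.9 kHz mod fs = 25 kHz.
25 kHz ≤ fs/2 = 37.65 kHz, appears at 25 kHz.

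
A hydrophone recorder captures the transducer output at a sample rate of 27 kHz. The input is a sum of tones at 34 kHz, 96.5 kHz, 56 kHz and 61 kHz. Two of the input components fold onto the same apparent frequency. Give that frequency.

fs/2 = 13.5 kHz.
34 kHz mod fs = 7 kHz.
7 kHz ≤ fs/2 = 13.5 kHz, appears at 7 kHz.
96.5 kHz mod fs = 15.5 kHz.
15.5 kHz > fs/2 = 13.5 kHz, folds to fs − 15.5 kHz = 11.5 kHz.
56 kHz mod fs = 2 kHz.
2 kHz ≤ fs/2 = 13.5 kHz, appears at 2 kHz.
61 kHz mod fs = 7 kHz.
7 kHz ≤ fs/2 = 13.5 kHz, appears at 7 kHz.
34 kHz and 61 kHz both map to 7 kHz.

7 kHz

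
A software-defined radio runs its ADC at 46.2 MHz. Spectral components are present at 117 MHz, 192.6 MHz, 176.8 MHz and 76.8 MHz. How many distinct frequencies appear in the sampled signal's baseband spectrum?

fs/2 = 23.1 MHz.
117 MHz mod fs = 24.6 MHz.
24.6 MHz > fs/2 = 23.1 MHz, folds to fs − 24.6 MHz = 21.6 MHz.
192.6 MHz mod fs = 7.8 MHz.
7.8 MHz ≤ fs/2 = 23.1 MHz, appears at 7.8 MHz.
176.8 MHz mod fs = 38.2 MHz.
38.2 MHz > fs/2 = 23.1 MHz, folds to fs − 38.2 MHz = 8 MHz.
76.8 MHz mod fs = 30.6 MHz.
30.6 MHz > fs/2 = 23.1 MHz, folds to fs − 30.6 MHz = 15.6 MHz.
Distinct values: {7.8 MHz, 8 MHz, 15.6 MHz, 21.6 MHz} → 4.

4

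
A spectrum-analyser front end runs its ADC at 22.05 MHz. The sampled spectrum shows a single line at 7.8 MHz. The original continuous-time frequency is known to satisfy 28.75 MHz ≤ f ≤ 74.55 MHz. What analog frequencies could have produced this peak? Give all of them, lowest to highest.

29.85 MHz, 36.3 MHz, 51.9 MHz, 58.35 MHz, 73.95 MHz

Frequencies that alias to 7.8 MHz are k·fs ± 7.8 MHz for integer k ≥ 0.
k=0: 7.8 MHz.
k=1: 14.25 MHz, 29.85 MHz.
k=2: 36.3 MHz, 51.9 MHz.
k=3: 58.35 MHz, 73.95 MHz.
k=4: 80.4 MHz, 96 MHz.
Within [28.75 MHz, 74.55 MHz]: 29.85 MHz, 36.3 MHz, 51.9 MHz, 58.35 MHz, 73.95 MHz.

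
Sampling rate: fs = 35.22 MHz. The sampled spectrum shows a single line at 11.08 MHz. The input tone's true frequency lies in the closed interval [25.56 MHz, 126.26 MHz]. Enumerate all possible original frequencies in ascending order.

46.3 MHz, 59.36 MHz, 81.52 MHz, 94.58 MHz, 116.74 MHz

Frequencies that alias to 11.08 MHz are k·fs ± 11.08 MHz for integer k ≥ 0.
k=0: 11.08 MHz.
k=1: 24.14 MHz, 46.3 MHz.
k=2: 59.36 MHz, 81.52 MHz.
k=3: 94.58 MHz, 116.74 MHz.
k=4: 129.8 MHz, 151.96 MHz.
Within [25.56 MHz, 126.26 MHz]: 46.3 MHz, 59.36 MHz, 81.52 MHz, 94.58 MHz, 116.74 MHz.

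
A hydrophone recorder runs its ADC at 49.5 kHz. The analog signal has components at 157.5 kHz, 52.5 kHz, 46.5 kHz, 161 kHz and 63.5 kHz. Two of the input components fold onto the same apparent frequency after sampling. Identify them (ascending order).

fs/2 = 24.75 kHz.
157.5 kHz mod fs = 9 kHz.
9 kHz ≤ fs/2 = 24.75 kHz, appears at 9 kHz.
52.5 kHz mod fs = 3 kHz.
3 kHz ≤ fs/2 = 24.75 kHz, appears at 3 kHz.
46.5 kHz > fs/2 = 24.75 kHz, folds to fs − 46.5 kHz = 3 kHz.
161 kHz mod fs = 12.5 kHz.
12.5 kHz ≤ fs/2 = 24.75 kHz, appears at 12.5 kHz.
63.5 kHz mod fs = 14 kHz.
14 kHz ≤ fs/2 = 24.75 kHz, appears at 14 kHz.
46.5 kHz and 52.5 kHz both map to 3 kHz.

46.5 kHz, 52.5 kHz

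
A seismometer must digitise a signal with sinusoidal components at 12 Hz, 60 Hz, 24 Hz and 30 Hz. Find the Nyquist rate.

120 Hz

Highest-frequency component: 60 Hz.
Nyquist rate = 2 × 60 Hz = 120 Hz.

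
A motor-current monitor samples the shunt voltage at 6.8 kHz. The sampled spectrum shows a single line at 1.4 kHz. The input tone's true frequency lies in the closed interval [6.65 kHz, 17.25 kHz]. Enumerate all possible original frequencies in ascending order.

8.2 kHz, 12.2 kHz, 15 kHz

Frequencies that alias to 1.4 kHz are k·fs ± 1.4 kHz for integer k ≥ 0.
k=0: 1.4 kHz.
k=1: 5.4 kHz, 8.2 kHz.
k=2: 12.2 kHz, 15 kHz.
k=3: 19 kHz, 21.8 kHz.
Within [6.65 kHz, 17.25 kHz]: 8.2 kHz, 12.2 kHz, 15 kHz.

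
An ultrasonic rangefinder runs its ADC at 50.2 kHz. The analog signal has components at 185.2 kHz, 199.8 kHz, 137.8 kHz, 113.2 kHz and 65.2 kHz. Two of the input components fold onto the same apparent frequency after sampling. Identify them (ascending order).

fs/2 = 25.1 kHz.
185.2 kHz mod fs = 34.6 kHz.
34.6 kHz > fs/2 = 25.1 kHz, folds to fs − 34.6 kHz = 15.6 kHz.
199.8 kHz mod fs = 49.2 kHz.
49.2 kHz > fs/2 = 25.1 kHz, folds to fs − 49.2 kHz = 1 kHz.
137.8 kHz mod fs = 37.4 kHz.
37.4 kHz > fs/2 = 25.1 kHz, folds to fs − 37.4 kHz = 12.8 kHz.
113.2 kHz mod fs = 12.8 kHz.
12.8 kHz ≤ fs/2 = 25.1 kHz, appears at 12.8 kHz.
65.2 kHz mod fs = 15 kHz.
15 kHz ≤ fs/2 = 25.1 kHz, appears at 15 kHz.
113.2 kHz and 137.8 kHz both map to 12.8 kHz.

113.2 kHz, 137.8 kHz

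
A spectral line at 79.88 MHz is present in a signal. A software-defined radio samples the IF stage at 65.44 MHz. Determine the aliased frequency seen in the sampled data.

14.44 MHz

79.88 MHz mod fs = 14.44 MHz.
14.44 MHz ≤ fs/2 = 32.72 MHz, appears at 14.44 MHz.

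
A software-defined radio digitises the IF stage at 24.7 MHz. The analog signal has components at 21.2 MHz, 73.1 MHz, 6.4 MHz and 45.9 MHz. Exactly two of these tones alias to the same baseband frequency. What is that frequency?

fs/2 = 12.35 MHz.
21.2 MHz > fs/2 = 12.35 MHz, folds to fs − 21.2 MHz = 3.5 MHz.
73.1 MHz mod fs = 23.7 MHz.
23.7 MHz > fs/2 = 12.35 MHz, folds to fs − 23.7 MHz = 1 MHz.
6.4 MHz ≤ fs/2 = 12.35 MHz, passes unchanged.
45.9 MHz mod fs = 21.2 MHz.
21.2 MHz > fs/2 = 12.35 MHz, folds to fs − 21.2 MHz = 3.5 MHz.
21.2 MHz and 45.9 MHz both map to 3.5 MHz.

3.5 MHz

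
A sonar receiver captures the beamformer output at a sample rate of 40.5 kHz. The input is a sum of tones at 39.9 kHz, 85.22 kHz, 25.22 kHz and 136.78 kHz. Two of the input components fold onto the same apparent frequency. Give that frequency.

15.28 kHz

fs/2 = 20.25 kHz.
39.9 kHz > fs/2 = 20.25 kHz, folds to fs − 39.9 kHz = 0.6 kHz.
85.22 kHz mod fs = 4.22 kHz.
4.22 kHz ≤ fs/2 = 20.25 kHz, appears at 4.22 kHz.
25.22 kHz > fs/2 = 20.25 kHz, folds to fs − 25.22 kHz = 15.28 kHz.
136.78 kHz mod fs = 15.28 kHz.
15.28 kHz ≤ fs/2 = 20.25 kHz, appears at 15.28 kHz.
25.22 kHz and 136.78 kHz both map to 15.28 kHz.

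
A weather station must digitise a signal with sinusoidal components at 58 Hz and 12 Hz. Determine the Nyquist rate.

116 Hz

Highest-frequency component: 58 Hz.
Nyquist rate = 2 × 58 Hz = 116 Hz.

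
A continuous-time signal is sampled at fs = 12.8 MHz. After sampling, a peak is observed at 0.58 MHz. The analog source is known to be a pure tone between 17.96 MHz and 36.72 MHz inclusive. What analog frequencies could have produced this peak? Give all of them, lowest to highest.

Frequencies that alias to 0.58 MHz are k·fs ± 0.58 MHz for integer k ≥ 0.
k=0: 0.58 MHz.
k=1: 12.22 MHz, 13.38 MHz.
k=2: 25.02 MHz, 26.18 MHz.
k=3: 37.82 MHz, 38.98 MHz.
Within [17.96 MHz, 36.72 MHz]: 25.02 MHz, 26.18 MHz.

25.02 MHz, 26.18 MHz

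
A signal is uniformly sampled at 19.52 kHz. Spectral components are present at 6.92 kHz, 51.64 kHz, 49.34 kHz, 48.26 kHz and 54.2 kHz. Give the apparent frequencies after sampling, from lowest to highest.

fs/2 = 9.76 kHz.
6.92 kHz ≤ fs/2 = 9.76 kHz, passes unchanged.
51.64 kHz mod fs = 12.6 kHz.
12.6 kHz > fs/2 = 9.76 kHz, folds to fs − 12.6 kHz = 6.92 kHz.
49.34 kHz mod fs = 10.3 kHz.
10.3 kHz > fs/2 = 9.76 kHz, folds to fs − 10.3 kHz = 9.22 kHz.
48.26 kHz mod fs = 9.22 kHz.
9.22 kHz ≤ fs/2 = 9.76 kHz, appears at 9.22 kHz.
54.2 kHz mod fs = 15.16 kHz.
15.16 kHz > fs/2 = 9.76 kHz, folds to fs − 15.16 kHz = 4.36 kHz.
Distinct values: {4.36 kHz, 6.92 kHz, 9.22 kHz}.

4.36 kHz, 6.92 kHz, 9.22 kHz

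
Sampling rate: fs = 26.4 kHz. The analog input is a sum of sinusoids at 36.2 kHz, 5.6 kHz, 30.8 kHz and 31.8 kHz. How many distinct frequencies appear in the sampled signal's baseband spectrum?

4

fs/2 = 13.2 kHz.
36.2 kHz mod fs = 9.8 kHz.
9.8 kHz ≤ fs/2 = 13.2 kHz, appears at 9.8 kHz.
5.6 kHz ≤ fs/2 = 13.2 kHz, passes unchanged.
30.8 kHz mod fs = 4.4 kHz.
4.4 kHz ≤ fs/2 = 13.2 kHz, appears at 4.4 kHz.
31.8 kHz mod fs = 5.4 kHz.
5.4 kHz ≤ fs/2 = 13.2 kHz, appears at 5.4 kHz.
Distinct values: {4.4 kHz, 5.4 kHz, 5.6 kHz, 9.8 kHz} → 4.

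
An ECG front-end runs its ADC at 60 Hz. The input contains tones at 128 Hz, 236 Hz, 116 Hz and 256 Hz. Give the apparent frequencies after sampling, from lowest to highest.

fs/2 = 30 Hz.
128 Hz mod fs = 8 Hz.
8 Hz ≤ fs/2 = 30 Hz, appears at 8 Hz.
236 Hz mod fs = 56 Hz.
56 Hz > fs/2 = 30 Hz, folds to fs − 56 Hz = 4 Hz.
116 Hz mod fs = 56 Hz.
56 Hz > fs/2 = 30 Hz, folds to fs − 56 Hz = 4 Hz.
256 Hz mod fs = 16 Hz.
16 Hz ≤ fs/2 = 30 Hz, appears at 16 Hz.
Distinct values: {4 Hz, 8 Hz, 16 Hz}.

4 Hz, 8 Hz, 16 Hz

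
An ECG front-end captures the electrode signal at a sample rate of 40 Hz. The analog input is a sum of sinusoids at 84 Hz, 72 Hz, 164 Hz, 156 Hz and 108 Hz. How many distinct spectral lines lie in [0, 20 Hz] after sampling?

3

fs/2 = 20 Hz.
84 Hz mod fs = 4 Hz.
4 Hz ≤ fs/2 = 20 Hz, appears at 4 Hz.
72 Hz mod fs = 32 Hz.
32 Hz > fs/2 = 20 Hz, folds to fs − 32 Hz = 8 Hz.
164 Hz mod fs = 4 Hz.
4 Hz ≤ fs/2 = 20 Hz, appears at 4 Hz.
156 Hz mod fs = 36 Hz.
36 Hz > fs/2 = 20 Hz, folds to fs − 36 Hz = 4 Hz.
108 Hz mod fs = 28 Hz.
28 Hz > fs/2 = 20 Hz, folds to fs − 28 Hz = 12 Hz.
Distinct values: {4 Hz, 8 Hz, 12 Hz} → 3.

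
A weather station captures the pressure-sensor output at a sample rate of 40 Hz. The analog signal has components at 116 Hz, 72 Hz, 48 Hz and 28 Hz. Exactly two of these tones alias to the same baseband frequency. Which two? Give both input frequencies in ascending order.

48 Hz, 72 Hz

fs/2 = 20 Hz.
116 Hz mod fs = 36 Hz.
36 Hz > fs/2 = 20 Hz, folds to fs − 36 Hz = 4 Hz.
72 Hz mod fs = 32 Hz.
32 Hz > fs/2 = 20 Hz, folds to fs − 32 Hz = 8 Hz.
48 Hz mod fs = 8 Hz.
8 Hz ≤ fs/2 = 20 Hz, appears at 8 Hz.
28 Hz > fs/2 = 20 Hz, folds to fs − 28 Hz = 12 Hz.
48 Hz and 72 Hz both map to 8 Hz.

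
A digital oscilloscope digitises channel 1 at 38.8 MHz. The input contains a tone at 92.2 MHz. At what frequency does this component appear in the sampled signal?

92.2 MHz mod fs = 14.6 MHz.
14.6 MHz ≤ fs/2 = 19.4 MHz, appears at 14.6 MHz.

14.6 MHz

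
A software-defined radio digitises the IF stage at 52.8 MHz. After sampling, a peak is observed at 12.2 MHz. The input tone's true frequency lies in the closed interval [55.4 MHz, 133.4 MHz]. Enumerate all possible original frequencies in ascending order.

65 MHz, 93.4 MHz, 117.8 MHz

Frequencies that alias to 12.2 MHz are k·fs ± 12.2 MHz for integer k ≥ 0.
k=0: 12.2 MHz.
k=1: 40.6 MHz, 65 MHz.
k=2: 93.4 MHz, 117.8 MHz.
k=3: 146.2 MHz, 170.6 MHz.
Within [55.4 MHz, 133.4 MHz]: 65 MHz, 93.4 MHz, 117.8 MHz.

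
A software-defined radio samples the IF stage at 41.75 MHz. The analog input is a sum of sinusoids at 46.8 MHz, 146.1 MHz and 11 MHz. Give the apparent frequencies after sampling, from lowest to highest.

5.05 MHz, 11 MHz, 20.85 MHz

fs/2 = 20.875 MHz.
46.8 MHz mod fs = 5.05 MHz.
5.05 MHz ≤ fs/2 = 20.875 MHz, appears at 5.05 MHz.
146.1 MHz mod fs = 20.85 MHz.
20.85 MHz ≤ fs/2 = 20.875 MHz, appears at 20.85 MHz.
11 MHz ≤ fs/2 = 20.875 MHz, passes unchanged.
Distinct values: {5.05 MHz, 11 MHz, 20.85 MHz}.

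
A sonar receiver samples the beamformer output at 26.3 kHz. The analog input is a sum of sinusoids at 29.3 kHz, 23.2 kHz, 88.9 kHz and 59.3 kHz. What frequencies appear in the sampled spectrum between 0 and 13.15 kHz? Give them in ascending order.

3 kHz, 3.1 kHz, 6.7 kHz, 10 kHz

fs/2 = 13.15 kHz.
29.3 kHz mod fs = 3 kHz.
3 kHz ≤ fs/2 = 13.15 kHz, appears at 3 kHz.
23.2 kHz > fs/2 = 13.15 kHz, folds to fs − 23.2 kHz = 3.1 kHz.
88.9 kHz mod fs = 10 kHz.
10 kHz ≤ fs/2 = 13.15 kHz, appears at 10 kHz.
59.3 kHz mod fs = 6.7 kHz.
6.7 kHz ≤ fs/2 = 13.15 kHz, appears at 6.7 kHz.
Distinct values: {3 kHz, 3.1 kHz, 6.7 kHz, 10 kHz}.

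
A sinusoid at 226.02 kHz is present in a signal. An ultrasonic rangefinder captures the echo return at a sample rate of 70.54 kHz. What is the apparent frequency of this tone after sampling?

226.02 kHz mod fs = 14.4 kHz.
14.4 kHz ≤ fs/2 = 35.27 kHz, appears at 14.4 kHz.

14.4 kHz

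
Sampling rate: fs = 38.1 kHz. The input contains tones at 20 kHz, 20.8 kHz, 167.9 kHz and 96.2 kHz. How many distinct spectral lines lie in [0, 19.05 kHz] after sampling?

fs/2 = 19.05 kHz.
20 kHz > fs/2 = 19.05 kHz, folds to fs − 20 kHz = 18.1 kHz.
20.8 kHz > fs/2 = 19.05 kHz, folds to fs − 20.8 kHz = 17.3 kHz.
167.9 kHz mod fs = 15.5 kHz.
15.5 kHz ≤ fs/2 = 19.05 kHz, appears at 15.5 kHz.
96.2 kHz mod fs = 20 kHz.
20 kHz > fs/2 = 19.05 kHz, folds to fs − 20 kHz = 18.1 kHz.
Distinct values: {15.5 kHz, 17.3 kHz, 18.1 kHz} → 3.

3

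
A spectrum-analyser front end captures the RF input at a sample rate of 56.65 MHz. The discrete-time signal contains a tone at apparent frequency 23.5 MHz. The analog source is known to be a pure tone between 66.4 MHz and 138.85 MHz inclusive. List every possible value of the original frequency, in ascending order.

80.15 MHz, 89.8 MHz, 136.8 MHz

Frequencies that alias to 23.5 MHz are k·fs ± 23.5 MHz for integer k ≥ 0.
k=0: 23.5 MHz.
k=1: 33.15 MHz, 80.15 MHz.
k=2: 89.8 MHz, 136.8 MHz.
k=3: 146.45 MHz, 193.45 MHz.
Within [66.4 MHz, 138.85 MHz]: 80.15 MHz, 89.8 MHz, 136.8 MHz.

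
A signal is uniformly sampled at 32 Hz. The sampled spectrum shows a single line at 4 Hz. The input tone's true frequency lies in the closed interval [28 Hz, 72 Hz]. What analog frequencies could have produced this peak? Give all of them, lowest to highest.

Frequencies that alias to 4 Hz are k·fs ± 4 Hz for integer k ≥ 0.
k=0: 4 Hz.
k=1: 28 Hz, 36 Hz.
k=2: 60 Hz, 68 Hz.
k=3: 92 Hz, 100 Hz.
Within [28 Hz, 72 Hz]: 28 Hz, 36 Hz, 60 Hz, 68 Hz.

28 Hz, 36 Hz, 60 Hz, 68 Hz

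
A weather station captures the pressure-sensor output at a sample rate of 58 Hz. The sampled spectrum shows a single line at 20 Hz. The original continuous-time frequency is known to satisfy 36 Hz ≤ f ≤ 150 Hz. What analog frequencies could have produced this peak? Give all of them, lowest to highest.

Frequencies that alias to 20 Hz are k·fs ± 20 Hz for integer k ≥ 0.
k=0: 20 Hz.
k=1: 38 Hz, 78 Hz.
k=2: 96 Hz, 136 Hz.
k=3: 154 Hz, 194 Hz.
Within [36 Hz, 150 Hz]: 38 Hz, 78 Hz, 96 Hz, 136 Hz.

38 Hz, 78 Hz, 96 Hz, 136 Hz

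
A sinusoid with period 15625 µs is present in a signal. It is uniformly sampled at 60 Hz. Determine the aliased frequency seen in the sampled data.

4 Hz

T = 15625 µs → f = 1/T = 64 Hz.
64 Hz mod fs = 4 Hz.
4 Hz ≤ fs/2 = 30 Hz, appears at 4 Hz.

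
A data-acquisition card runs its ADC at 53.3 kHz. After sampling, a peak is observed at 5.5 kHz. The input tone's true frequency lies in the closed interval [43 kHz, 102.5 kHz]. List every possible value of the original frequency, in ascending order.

Frequencies that alias to 5.5 kHz are k·fs ± 5.5 kHz for integer k ≥ 0.
k=0: 5.5 kHz.
k=1: 47.8 kHz, 58.8 kHz.
k=2: 101.1 kHz, 112.1 kHz.
k=3: 154.4 kHz, 165.4 kHz.
Within [43 kHz, 102.5 kHz]: 47.8 kHz, 58.8 kHz, 101.1 kHz.

47.8 kHz, 58.8 kHz, 101.1 kHz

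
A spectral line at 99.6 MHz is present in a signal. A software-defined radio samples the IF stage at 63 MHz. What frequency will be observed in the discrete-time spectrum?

26.4 MHz

99.6 MHz mod fs = 36.6 MHz.
36.6 MHz > fs/2 = 31.5 MHz, folds to fs − 36.6 MHz = 26.4 MHz.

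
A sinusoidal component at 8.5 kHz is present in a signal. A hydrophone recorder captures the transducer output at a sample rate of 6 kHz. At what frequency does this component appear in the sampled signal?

2.5 kHz

8.5 kHz mod fs = 2.5 kHz.
2.5 kHz ≤ fs/2 = 3 kHz, appears at 2.5 kHz.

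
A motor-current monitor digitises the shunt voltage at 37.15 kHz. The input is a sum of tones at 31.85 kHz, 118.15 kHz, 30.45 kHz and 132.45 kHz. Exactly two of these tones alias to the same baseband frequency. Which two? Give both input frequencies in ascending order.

fs/2 = 18.575 kHz.
31.85 kHz > fs/2 = 18.575 kHz, folds to fs − 31.85 kHz = 5.3 kHz.
118.15 kHz mod fs = 6.7 kHz.
6.7 kHz ≤ fs/2 = 18.575 kHz, appears at 6.7 kHz.
30.45 kHz > fs/2 = 18.575 kHz, folds to fs − 30.45 kHz = 6.7 kHz.
132.45 kHz mod fs = 21 kHz.
21 kHz > fs/2 = 18.575 kHz, folds to fs − 21 kHz = 16.15 kHz.
30.45 kHz and 118.15 kHz both map to 6.7 kHz.

30.45 kHz, 118.15 kHz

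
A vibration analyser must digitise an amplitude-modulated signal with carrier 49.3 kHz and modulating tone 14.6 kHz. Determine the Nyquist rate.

127.8 kHz

AM sidebands sit at fc ± fm = 34.7 kHz and 63.9 kHz.
Highest-frequency component: 63.9 kHz.
Nyquist rate = 2 × 63.9 kHz = 127.8 kHz.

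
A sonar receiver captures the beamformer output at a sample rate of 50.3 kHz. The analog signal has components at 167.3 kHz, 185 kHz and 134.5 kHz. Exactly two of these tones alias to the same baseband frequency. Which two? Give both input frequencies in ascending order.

fs/2 = 25.15 kHz.
167.3 kHz mod fs = 16.4 kHz.
16.4 kHz ≤ fs/2 = 25.15 kHz, appears at 16.4 kHz.
185 kHz mod fs = 34.1 kHz.
34.1 kHz > fs/2 = 25.15 kHz, folds to fs − 34.1 kHz = 16.2 kHz.
134.5 kHz mod fs = 33.9 kHz.
33.9 kHz > fs/2 = 25.15 kHz, folds to fs − 33.9 kHz = 16.4 kHz.
134.5 kHz and 167.3 kHz both map to 16.4 kHz.

134.5 kHz, 167.3 kHz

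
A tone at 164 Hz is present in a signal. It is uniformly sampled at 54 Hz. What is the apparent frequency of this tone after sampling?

164 Hz mod fs = 2 Hz.
2 Hz ≤ fs/2 = 27 Hz, appears at 2 Hz.

2 Hz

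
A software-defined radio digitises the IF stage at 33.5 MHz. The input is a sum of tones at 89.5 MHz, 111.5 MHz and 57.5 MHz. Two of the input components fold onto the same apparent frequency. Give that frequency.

11 MHz

fs/2 = 16.75 MHz.
89.5 MHz mod fs = 22.5 MHz.
22.5 MHz > fs/2 = 16.75 MHz, folds to fs − 22.5 MHz = 11 MHz.
111.5 MHz mod fs = 11 MHz.
11 MHz ≤ fs/2 = 16.75 MHz, appears at 11 MHz.
57.5 MHz mod fs = 24 MHz.
24 MHz > fs/2 = 16.75 MHz, folds to fs − 24 MHz = 9.5 MHz.
89.5 MHz and 111.5 MHz both map to 11 MHz.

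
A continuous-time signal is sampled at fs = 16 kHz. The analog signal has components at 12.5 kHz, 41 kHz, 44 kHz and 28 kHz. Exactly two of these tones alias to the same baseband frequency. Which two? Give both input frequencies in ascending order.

28 kHz, 44 kHz

fs/2 = 8 kHz.
12.5 kHz > fs/2 = 8 kHz, folds to fs − 12.5 kHz = 3.5 kHz.
41 kHz mod fs = 9 kHz.
9 kHz > fs/2 = 8 kHz, folds to fs − 9 kHz = 7 kHz.
44 kHz mod fs = 12 kHz.
12 kHz > fs/2 = 8 kHz, folds to fs − 12 kHz = 4 kHz.
28 kHz mod fs = 12 kHz.
12 kHz > fs/2 = 8 kHz, folds to fs − 12 kHz = 4 kHz.
28 kHz and 44 kHz both map to 4 kHz.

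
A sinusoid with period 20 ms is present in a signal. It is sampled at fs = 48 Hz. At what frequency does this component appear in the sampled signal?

2 Hz

T = 20 ms → f = 1/T = 50 Hz.
50 Hz mod fs = 2 Hz.
2 Hz ≤ fs/2 = 24 Hz, appears at 2 Hz.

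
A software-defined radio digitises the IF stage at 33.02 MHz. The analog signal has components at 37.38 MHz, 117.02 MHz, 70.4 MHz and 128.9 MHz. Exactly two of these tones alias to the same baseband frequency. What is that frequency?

fs/2 = 16.51 MHz.
37.38 MHz mod fs = 4.36 MHz.
4.36 MHz ≤ fs/2 = 16.51 MHz, appears at 4.36 MHz.
117.02 MHz mod fs = 17.96 MHz.
17.96 MHz > fs/2 = 16.51 MHz, folds to fs − 17.96 MHz = 15.06 MHz.
70.4 MHz mod fs = 4.36 MHz.
4.36 MHz ≤ fs/2 = 16.51 MHz, appears at 4.36 MHz.
128.9 MHz mod fs = 29.84 MHz.
29.84 MHz > fs/2 = 16.51 MHz, folds to fs − 29.84 MHz = 3.18 MHz.
37.38 MHz and 70.4 MHz both map to 4.36 MHz.

4.36 MHz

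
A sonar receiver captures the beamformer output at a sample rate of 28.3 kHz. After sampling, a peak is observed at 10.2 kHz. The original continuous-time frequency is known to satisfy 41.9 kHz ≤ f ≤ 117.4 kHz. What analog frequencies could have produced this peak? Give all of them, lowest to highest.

Frequencies that alias to 10.2 kHz are k·fs ± 10.2 kHz for integer k ≥ 0.
k=0: 10.2 kHz.
k=1: 18.1 kHz, 38.5 kHz.
k=2: 46.4 kHz, 66.8 kHz.
k=3: 74.7 kHz, 95.1 kHz.
k=4: 103 kHz, 123.4 kHz.
k=5: 131.3 kHz, 151.7 kHz.
Within [41.9 kHz, 117.4 kHz]: 46.4 kHz, 66.8 kHz, 74.7 kHz, 95.1 kHz, 103 kHz.

46.4 kHz, 66.8 kHz, 74.7 kHz, 95.1 kHz, 103 kHz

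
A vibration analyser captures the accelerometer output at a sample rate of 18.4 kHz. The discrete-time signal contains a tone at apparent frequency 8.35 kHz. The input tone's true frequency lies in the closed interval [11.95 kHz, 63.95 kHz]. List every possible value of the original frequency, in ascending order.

Frequencies that alias to 8.35 kHz are k·fs ± 8.35 kHz for integer k ≥ 0.
k=0: 8.35 kHz.
k=1: 10.05 kHz, 26.75 kHz.
k=2: 28.45 kHz, 45.15 kHz.
k=3: 46.85 kHz, 63.55 kHz.
k=4: 65.25 kHz, 81.95 kHz.
Within [11.95 kHz, 63.95 kHz]: 26.75 kHz, 28.45 kHz, 45.15 kHz, 46.85 kHz, 63.55 kHz.

26.75 kHz, 28.45 kHz, 45.15 kHz, 46.85 kHz, 63.55 kHz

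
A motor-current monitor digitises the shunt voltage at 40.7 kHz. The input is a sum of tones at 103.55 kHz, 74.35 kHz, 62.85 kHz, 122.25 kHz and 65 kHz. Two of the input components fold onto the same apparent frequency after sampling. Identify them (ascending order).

fs/2 = 20.35 kHz.
103.55 kHz mod fs = 22.15 kHz.
22.15 kHz > fs/2 = 20.35 kHz, folds to fs − 22.15 kHz = 18.55 kHz.
74.35 kHz mod fs = 33.65 kHz.
33.65 kHz > fs/2 = 20.35 kHz, folds to fs − 33.65 kHz = 7.05 kHz.
62.85 kHz mod fs = 22.15 kHz.
22.15 kHz > fs/2 = 20.35 kHz, folds to fs − 22.15 kHz = 18.55 kHz.
122.25 kHz mod fs = 0.15 kHz.
0.15 kHz ≤ fs/2 = 20.35 kHz, appears at 0.15 kHz.
65 kHz mod fs = 24.3 kHz.
24.3 kHz > fs/2 = 20.35 kHz, folds to fs − 24.3 kHz = 16.4 kHz.
62.85 kHz and 103.55 kHz both map to 18.55 kHz.

62.85 kHz, 103.55 kHz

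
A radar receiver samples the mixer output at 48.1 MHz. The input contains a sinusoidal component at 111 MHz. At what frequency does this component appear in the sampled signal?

111 MHz mod fs = 14.8 MHz.
14.8 MHz ≤ fs/2 = 24.05 MHz, appears at 14.8 MHz.

14.8 MHz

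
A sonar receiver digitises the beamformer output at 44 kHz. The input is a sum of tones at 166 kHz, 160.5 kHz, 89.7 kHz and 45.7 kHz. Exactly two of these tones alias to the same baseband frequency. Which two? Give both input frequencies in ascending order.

45.7 kHz, 89.7 kHz

fs/2 = 22 kHz.
166 kHz mod fs = 34 kHz.
34 kHz > fs/2 = 22 kHz, folds to fs − 34 kHz = 10 kHz.
160.5 kHz mod fs = 28.5 kHz.
28.5 kHz > fs/2 = 22 kHz, folds to fs − 28.5 kHz = 15.5 kHz.
89.7 kHz mod fs = 1.7 kHz.
1.7 kHz ≤ fs/2 = 22 kHz, appears at 1.7 kHz.
45.7 kHz mod fs = 1.7 kHz.
1.7 kHz ≤ fs/2 = 22 kHz, appears at 1.7 kHz.
45.7 kHz and 89.7 kHz both map to 1.7 kHz.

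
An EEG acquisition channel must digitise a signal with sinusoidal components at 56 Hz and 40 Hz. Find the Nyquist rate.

112 Hz

Highest-frequency component: 56 Hz.
Nyquist rate = 2 × 56 Hz = 112 Hz.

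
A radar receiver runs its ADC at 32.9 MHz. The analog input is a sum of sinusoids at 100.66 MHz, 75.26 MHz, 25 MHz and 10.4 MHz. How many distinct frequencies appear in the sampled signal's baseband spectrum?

fs/2 = 16.45 MHz.
100.66 MHz mod fs = 1.96 MHz.
1.96 MHz ≤ fs/2 = 16.45 MHz, appears at 1.96 MHz.
75.26 MHz mod fs = 9.46 MHz.
9.46 MHz ≤ fs/2 = 16.45 MHz, appears at 9.46 MHz.
25 MHz > fs/2 = 16.45 MHz, folds to fs − 25 MHz = 7.9 MHz.
10.4 MHz ≤ fs/2 = 16.45 MHz, passes unchanged.
Distinct values: {1.96 MHz, 7.9 MHz, 9.46 MHz, 10.4 MHz} → 4.

4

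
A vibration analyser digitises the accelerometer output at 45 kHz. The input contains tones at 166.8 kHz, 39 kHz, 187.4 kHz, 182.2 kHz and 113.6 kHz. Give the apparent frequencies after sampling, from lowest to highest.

2.2 kHz, 6 kHz, 7.4 kHz, 13.2 kHz, 21.4 kHz

fs/2 = 22.5 kHz.
166.8 kHz mod fs = 31.8 kHz.
31.8 kHz > fs/2 = 22.5 kHz, folds to fs − 31.8 kHz = 13.2 kHz.
39 kHz > fs/2 = 22.5 kHz, folds to fs − 39 kHz = 6 kHz.
187.4 kHz mod fs = 7.4 kHz.
7.4 kHz ≤ fs/2 = 22.5 kHz, appears at 7.4 kHz.
182.2 kHz mod fs = 2.2 kHz.
2.2 kHz ≤ fs/2 = 22.5 kHz, appears at 2.2 kHz.
113.6 kHz mod fs = 23.6 kHz.
23.6 kHz > fs/2 = 22.5 kHz, folds to fs − 23.6 kHz = 21.4 kHz.
Distinct values: {2.2 kHz, 6 kHz, 7.4 kHz, 13.2 kHz, 21.4 kHz}.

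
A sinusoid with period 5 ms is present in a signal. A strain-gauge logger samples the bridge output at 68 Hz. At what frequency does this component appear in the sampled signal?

T = 5 ms → f = 1/T = 200 Hz.
200 Hz mod fs = 64 Hz.
64 Hz > fs/2 = 34 Hz, folds to fs − 64 Hz = 4 Hz.

4 Hz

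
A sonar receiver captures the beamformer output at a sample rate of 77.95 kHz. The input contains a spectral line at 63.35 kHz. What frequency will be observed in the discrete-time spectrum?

14.6 kHz

63.35 kHz > fs/2 = 38.975 kHz, folds to fs − 63.35 kHz = 14.6 kHz.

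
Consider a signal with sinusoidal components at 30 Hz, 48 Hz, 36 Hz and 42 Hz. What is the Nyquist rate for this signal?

Highest-frequency component: 48 Hz.
Nyquist rate = 2 × 48 Hz = 96 Hz.

96 Hz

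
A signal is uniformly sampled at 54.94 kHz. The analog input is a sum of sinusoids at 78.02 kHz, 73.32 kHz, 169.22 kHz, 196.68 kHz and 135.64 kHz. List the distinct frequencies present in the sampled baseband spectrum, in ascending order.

fs/2 = 27.47 kHz.
78.02 kHz mod fs = 23.08 kHz.
23.08 kHz ≤ fs/2 = 27.47 kHz, appears at 23.08 kHz.
73.32 kHz mod fs = 18.38 kHz.
18.38 kHz ≤ fs/2 = 27.47 kHz, appears at 18.38 kHz.
169.22 kHz mod fs = 4.4 kHz.
4.4 kHz ≤ fs/2 = 27.47 kHz, appears at 4.4 kHz.
196.68 kHz mod fs = 31.86 kHz.
31.86 kHz > fs/2 = 27.47 kHz, folds to fs − 31.86 kHz = 23.08 kHz.
135.64 kHz mod fs = 25.76 kHz.
25.76 kHz ≤ fs/2 = 27.47 kHz, appears at 25.76 kHz.
Distinct values: {4.4 kHz, 18.38 kHz, 23.08 kHz, 25.76 kHz}.

4.4 kHz, 18.38 kHz, 23.08 kHz, 25.76 kHz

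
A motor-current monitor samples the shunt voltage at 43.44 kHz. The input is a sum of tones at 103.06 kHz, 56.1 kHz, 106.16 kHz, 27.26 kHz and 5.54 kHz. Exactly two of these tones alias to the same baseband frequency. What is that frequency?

16.18 kHz

fs/2 = 21.72 kHz.
103.06 kHz mod fs = 16.18 kHz.
16.18 kHz ≤ fs/2 = 21.72 kHz, appears at 16.18 kHz.
56.1 kHz mod fs = 12.66 kHz.
12.66 kHz ≤ fs/2 = 21.72 kHz, appears at 12.66 kHz.
106.16 kHz mod fs = 19.28 kHz.
19.28 kHz ≤ fs/2 = 21.72 kHz, appears at 19.28 kHz.
27.26 kHz > fs/2 = 21.72 kHz, folds to fs − 27.26 kHz = 16.18 kHz.
5.54 kHz ≤ fs/2 = 21.72 kHz, passes unchanged.
27.26 kHz and 103.06 kHz both map to 16.18 kHz.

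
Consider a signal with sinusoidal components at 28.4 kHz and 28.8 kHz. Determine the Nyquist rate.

57.6 kHz

Highest-frequency component: 28.8 kHz.
Nyquist rate = 2 × 28.8 kHz = 57.6 kHz.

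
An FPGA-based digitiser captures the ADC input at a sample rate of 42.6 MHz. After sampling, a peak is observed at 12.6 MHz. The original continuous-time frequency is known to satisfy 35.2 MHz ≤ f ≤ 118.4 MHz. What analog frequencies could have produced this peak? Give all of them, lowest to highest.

Frequencies that alias to 12.6 MHz are k·fs ± 12.6 MHz for integer k ≥ 0.
k=0: 12.6 MHz.
k=1: 30 MHz, 55.2 MHz.
k=2: 72.6 MHz, 97.8 MHz.
k=3: 115.2 MHz, 140.4 MHz.
k=4: 157.8 MHz, 183 MHz.
Within [35.2 MHz, 118.4 MHz]: 55.2 MHz, 72.6 MHz, 97.8 MHz, 115.2 MHz.

55.2 MHz, 72.6 MHz, 97.8 MHz, 115.2 MHz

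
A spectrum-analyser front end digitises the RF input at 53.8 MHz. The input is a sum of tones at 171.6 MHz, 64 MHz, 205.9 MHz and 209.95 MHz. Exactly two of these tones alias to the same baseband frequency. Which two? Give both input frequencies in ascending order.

64 MHz, 171.6 MHz

fs/2 = 26.9 MHz.
171.6 MHz mod fs = 10.2 MHz.
10.2 MHz ≤ fs/2 = 26.9 MHz, appears at 10.2 MHz.
64 MHz mod fs = 10.2 MHz.
10.2 MHz ≤ fs/2 = 26.9 MHz, appears at 10.2 MHz.
205.9 MHz mod fs = 44.5 MHz.
44.5 MHz > fs/2 = 26.9 MHz, folds to fs − 44.5 MHz = 9.3 MHz.
209.95 MHz mod fs = 48.55 MHz.
48.55 MHz > fs/2 = 26.9 MHz, folds to fs − 48.55 MHz = 5.25 MHz.
64 MHz and 171.6 MHz both map to 10.2 MHz.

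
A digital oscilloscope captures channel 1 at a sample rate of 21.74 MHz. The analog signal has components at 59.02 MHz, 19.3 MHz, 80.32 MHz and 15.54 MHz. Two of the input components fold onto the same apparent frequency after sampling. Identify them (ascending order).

15.54 MHz, 59.02 MHz

fs/2 = 10.87 MHz.
59.02 MHz mod fs = 15.54 MHz.
15.54 MHz > fs/2 = 10.87 MHz, folds to fs − 15.54 MHz = 6.2 MHz.
19.3 MHz > fs/2 = 10.87 MHz, folds to fs − 19.3 MHz = 2.44 MHz.
80.32 MHz mod fs = 15.1 MHz.
15.1 MHz > fs/2 = 10.87 MHz, folds to fs − 15.1 MHz = 6.64 MHz.
15.54 MHz > fs/2 = 10.87 MHz, folds to fs − 15.54 MHz = 6.2 MHz.
15.54 MHz and 59.02 MHz both map to 6.2 MHz.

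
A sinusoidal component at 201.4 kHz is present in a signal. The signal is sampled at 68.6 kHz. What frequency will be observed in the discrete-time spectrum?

4.4 kHz

201.4 kHz mod fs = 64.2 kHz.
64.2 kHz > fs/2 = 34.3 kHz, folds to fs − 64.2 kHz = 4.4 kHz.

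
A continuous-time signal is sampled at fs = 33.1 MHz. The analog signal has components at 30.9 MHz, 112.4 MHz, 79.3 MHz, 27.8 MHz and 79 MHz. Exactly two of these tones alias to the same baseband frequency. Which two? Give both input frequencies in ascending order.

fs/2 = 16.55 MHz.
30.9 MHz > fs/2 = 16.55 MHz, folds to fs − 30.9 MHz = 2.2 MHz.
112.4 MHz mod fs = 13.1 MHz.
13.1 MHz ≤ fs/2 = 16.55 MHz, appears at 13.1 MHz.
79.3 MHz mod fs = 13.1 MHz.
13.1 MHz ≤ fs/2 = 16.55 MHz, appears at 13.1 MHz.
27.8 MHz > fs/2 = 16.55 MHz, folds to fs − 27.8 MHz = 5.3 MHz.
79 MHz mod fs = 12.8 MHz.
12.8 MHz ≤ fs/2 = 16.55 MHz, appears at 12.8 MHz.
79.3 MHz and 112.4 MHz both map to 13.1 MHz.

79.3 MHz, 112.4 MHz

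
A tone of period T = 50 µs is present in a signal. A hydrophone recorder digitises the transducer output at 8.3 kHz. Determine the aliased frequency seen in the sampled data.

3.4 kHz

T = 50 µs → f = 1/T = 20 kHz.
20 kHz mod fs = 3.4 kHz.
3.4 kHz ≤ fs/2 = 4.15 kHz, appears at 3.4 kHz.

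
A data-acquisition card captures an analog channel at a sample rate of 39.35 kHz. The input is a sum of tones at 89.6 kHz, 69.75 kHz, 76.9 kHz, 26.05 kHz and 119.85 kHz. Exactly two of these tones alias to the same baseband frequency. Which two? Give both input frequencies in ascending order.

76.9 kHz, 119.85 kHz

fs/2 = 19.675 kHz.
89.6 kHz mod fs = 10.9 kHz.
10.9 kHz ≤ fs/2 = 19.675 kHz, appears at 10.9 kHz.
69.75 kHz mod fs = 30.4 kHz.
30.4 kHz > fs/2 = 19.675 kHz, folds to fs − 30.4 kHz = 8.95 kHz.
76.9 kHz mod fs = 37.55 kHz.
37.55 kHz > fs/2 = 19.675 kHz, folds to fs − 37.55 kHz = 1.8 kHz.
26.05 kHz > fs/2 = 19.675 kHz, folds to fs − 26.05 kHz = 13.3 kHz.
119.85 kHz mod fs = 1.8 kHz.
1.8 kHz ≤ fs/2 = 19.675 kHz, appears at 1.8 kHz.
76.9 kHz and 119.85 kHz both map to 1.8 kHz.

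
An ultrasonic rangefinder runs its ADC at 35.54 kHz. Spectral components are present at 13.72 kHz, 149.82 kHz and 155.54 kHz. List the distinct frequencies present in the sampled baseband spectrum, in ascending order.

7.66 kHz, 13.38 kHz, 13.72 kHz

fs/2 = 17.77 kHz.
13.72 kHz ≤ fs/2 = 17.77 kHz, passes unchanged.
149.82 kHz mod fs = 7.66 kHz.
7.66 kHz ≤ fs/2 = 17.77 kHz, appears at 7.66 kHz.
155.54 kHz mod fs = 13.38 kHz.
13.38 kHz ≤ fs/2 = 17.77 kHz, appears at 13.38 kHz.
Distinct values: {7.66 kHz, 13.38 kHz, 13.72 kHz}.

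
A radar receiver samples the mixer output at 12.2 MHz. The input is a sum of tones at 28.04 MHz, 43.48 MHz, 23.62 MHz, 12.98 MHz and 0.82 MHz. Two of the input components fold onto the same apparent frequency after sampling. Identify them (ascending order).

fs/2 = 6.1 MHz.
28.04 MHz mod fs = 3.64 MHz.
3.64 MHz ≤ fs/2 = 6.1 MHz, appears at 3.64 MHz.
43.48 MHz mod fs = 6.88 MHz.
6.88 MHz > fs/2 = 6.1 MHz, folds to fs − 6.88 MHz = 5.32 MHz.
23.62 MHz mod fs = 11.42 MHz.
11.42 MHz > fs/2 = 6.1 MHz, folds to fs − 11.42 MHz = 0.78 MHz.
12.98 MHz mod fs = 0.78 MHz.
0.78 MHz ≤ fs/2 = 6.1 MHz, appears at 0.78 MHz.
0.82 MHz ≤ fs/2 = 6.1 MHz, passes unchanged.
12.98 MHz and 23.62 MHz both map to 0.78 MHz.

12.98 MHz, 23.62 MHz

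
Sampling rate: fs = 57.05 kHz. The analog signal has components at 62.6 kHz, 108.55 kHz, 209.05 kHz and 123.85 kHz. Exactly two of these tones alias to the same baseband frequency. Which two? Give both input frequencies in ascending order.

62.6 kHz, 108.55 kHz

fs/2 = 28.525 kHz.
62.6 kHz mod fs = 5.55 kHz.
5.55 kHz ≤ fs/2 = 28.525 kHz, appears at 5.55 kHz.
108.55 kHz mod fs = 51.5 kHz.
51.5 kHz > fs/2 = 28.525 kHz, folds to fs − 51.5 kHz = 5.55 kHz.
209.05 kHz mod fs = 37.9 kHz.
37.9 kHz > fs/2 = 28.525 kHz, folds to fs − 37.9 kHz = 19.15 kHz.
123.85 kHz mod fs = 9.75 kHz.
9.75 kHz ≤ fs/2 = 28.525 kHz, appears at 9.75 kHz.
62.6 kHz and 108.55 kHz both map to 5.55 kHz.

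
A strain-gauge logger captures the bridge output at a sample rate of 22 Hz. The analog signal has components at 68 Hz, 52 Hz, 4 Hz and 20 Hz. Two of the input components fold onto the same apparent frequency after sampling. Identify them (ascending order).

20 Hz, 68 Hz

fs/2 = 11 Hz.
68 Hz mod fs = 2 Hz.
2 Hz ≤ fs/2 = 11 Hz, appears at 2 Hz.
52 Hz mod fs = 8 Hz.
8 Hz ≤ fs/2 = 11 Hz, appears at 8 Hz.
4 Hz ≤ fs/2 = 11 Hz, passes unchanged.
20 Hz > fs/2 = 11 Hz, folds to fs − 20 Hz = 2 Hz.
20 Hz and 68 Hz both map to 2 Hz.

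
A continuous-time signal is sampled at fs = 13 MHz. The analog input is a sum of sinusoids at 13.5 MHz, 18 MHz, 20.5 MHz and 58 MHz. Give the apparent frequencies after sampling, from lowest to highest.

0.5 MHz, 5 MHz, 5.5 MHz, 6 MHz

fs/2 = 6.5 MHz.
13.5 MHz mod fs = 0.5 MHz.
0.5 MHz ≤ fs/2 = 6.5 MHz, appears at 0.5 MHz.
18 MHz mod fs = 5 MHz.
5 MHz ≤ fs/2 = 6.5 MHz, appears at 5 MHz.
20.5 MHz mod fs = 7.5 MHz.
7.5 MHz > fs/2 = 6.5 MHz, folds to fs − 7.5 MHz = 5.5 MHz.
58 MHz mod fs = 6 MHz.
6 MHz ≤ fs/2 = 6.5 MHz, appears at 6 MHz.
Distinct values: {0.5 MHz, 5 MHz, 5.5 MHz, 6 MHz}.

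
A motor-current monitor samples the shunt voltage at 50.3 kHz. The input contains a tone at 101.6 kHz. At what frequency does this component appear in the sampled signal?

101.6 kHz mod fs = 1 kHz.
1 kHz ≤ fs/2 = 25.15 kHz, appears at 1 kHz.

1 kHz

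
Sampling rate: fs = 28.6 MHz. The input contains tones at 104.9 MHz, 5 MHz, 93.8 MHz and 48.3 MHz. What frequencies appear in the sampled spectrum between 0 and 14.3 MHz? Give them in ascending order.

5 MHz, 8 MHz, 8.9 MHz, 9.5 MHz

fs/2 = 14.3 MHz.
104.9 MHz mod fs = 19.1 MHz.
19.1 MHz > fs/2 = 14.3 MHz, folds to fs − 19.1 MHz = 9.5 MHz.
5 MHz ≤ fs/2 = 14.3 MHz, passes unchanged.
93.8 MHz mod fs = 8 MHz.
8 MHz ≤ fs/2 = 14.3 MHz, appears at 8 MHz.
48.3 MHz mod fs = 19.7 MHz.
19.7 MHz > fs/2 = 14.3 MHz, folds to fs − 19.7 MHz = 8.9 MHz.
Distinct values: {5 MHz, 8 MHz, 8.9 MHz, 9.5 MHz}.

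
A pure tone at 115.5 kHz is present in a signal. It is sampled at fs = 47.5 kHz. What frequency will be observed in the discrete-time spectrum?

20.5 kHz

115.5 kHz mod fs = 20.5 kHz.
20.5 kHz ≤ fs/2 = 23.75 kHz, appears at 20.5 kHz.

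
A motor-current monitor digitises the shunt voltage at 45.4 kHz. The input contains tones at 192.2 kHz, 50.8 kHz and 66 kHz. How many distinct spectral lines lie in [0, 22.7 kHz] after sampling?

3

fs/2 = 22.7 kHz.
192.2 kHz mod fs = 10.6 kHz.
10.6 kHz ≤ fs/2 = 22.7 kHz, appears at 10.6 kHz.
50.8 kHz mod fs = 5.4 kHz.
5.4 kHz ≤ fs/2 = 22.7 kHz, appears at 5.4 kHz.
66 kHz mod fs = 20.6 kHz.
20.6 kHz ≤ fs/2 = 22.7 kHz, appears at 20.6 kHz.
Distinct values: {5.4 kHz, 10.6 kHz, 20.6 kHz} → 3.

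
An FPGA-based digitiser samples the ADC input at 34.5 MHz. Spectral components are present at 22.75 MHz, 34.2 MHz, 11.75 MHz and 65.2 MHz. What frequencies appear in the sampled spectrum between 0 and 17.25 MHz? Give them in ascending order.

0.3 MHz, 3.8 MHz, 11.75 MHz

fs/2 = 17.25 MHz.
22.75 MHz > fs/2 = 17.25 MHz, folds to fs − 22.75 MHz = 11.75 MHz.
34.2 MHz > fs/2 = 17.25 MHz, folds to fs − 34.2 MHz = 0.3 MHz.
11.75 MHz ≤ fs/2 = 17.25 MHz, passes unchanged.
65.2 MHz mod fs = 30.7 MHz.
30.7 MHz > fs/2 = 17.25 MHz, folds to fs − 30.7 MHz = 3.8 MHz.
Distinct values: {0.3 MHz, 3.8 MHz, 11.75 MHz}.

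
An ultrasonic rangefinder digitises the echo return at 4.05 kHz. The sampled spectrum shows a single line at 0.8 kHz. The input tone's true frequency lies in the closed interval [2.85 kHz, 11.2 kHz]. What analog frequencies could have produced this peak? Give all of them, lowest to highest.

Frequencies that alias to 0.8 kHz are k·fs ± 0.8 kHz for integer k ≥ 0.
k=0: 0.8 kHz.
k=1: 3.25 kHz, 4.85 kHz.
k=2: 7.3 kHz, 8.9 kHz.
k=3: 11.35 kHz, 12.95 kHz.
Within [2.85 kHz, 11.2 kHz]: 3.25 kHz, 4.85 kHz, 7.3 kHz, 8.9 kHz.

3.25 kHz, 4.85 kHz, 7.3 kHz, 8.9 kHz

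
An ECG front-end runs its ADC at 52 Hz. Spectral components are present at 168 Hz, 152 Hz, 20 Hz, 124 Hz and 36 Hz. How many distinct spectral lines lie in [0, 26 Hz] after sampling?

4

fs/2 = 26 Hz.
168 Hz mod fs = 12 Hz.
12 Hz ≤ fs/2 = 26 Hz, appears at 12 Hz.
152 Hz mod fs = 48 Hz.
48 Hz > fs/2 = 26 Hz, folds to fs − 48 Hz = 4 Hz.
20 Hz ≤ fs/2 = 26 Hz, passes unchanged.
124 Hz mod fs = 20 Hz.
20 Hz ≤ fs/2 = 26 Hz, appears at 20 Hz.
36 Hz > fs/2 = 26 Hz, folds to fs − 36 Hz = 16 Hz.
Distinct values: {4 Hz, 12 Hz, 16 Hz, 20 Hz} → 4.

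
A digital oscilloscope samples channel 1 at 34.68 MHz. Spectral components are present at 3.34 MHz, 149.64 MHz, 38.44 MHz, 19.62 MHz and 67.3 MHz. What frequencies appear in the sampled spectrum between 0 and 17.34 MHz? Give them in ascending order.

2.06 MHz, 3.34 MHz, 3.76 MHz, 10.92 MHz, 15.06 MHz

fs/2 = 17.34 MHz.
3.34 MHz ≤ fs/2 = 17.34 MHz, passes unchanged.
149.64 MHz mod fs = 10.92 MHz.
10.92 MHz ≤ fs/2 = 17.34 MHz, appears at 10.92 MHz.
38.44 MHz mod fs = 3.76 MHz.
3.76 MHz ≤ fs/2 = 17.34 MHz, appears at 3.76 MHz.
19.62 MHz > fs/2 = 17.34 MHz, folds to fs − 19.62 MHz = 15.06 MHz.
67.3 MHz mod fs = 32.62 MHz.
32.62 MHz > fs/2 = 17.34 MHz, folds to fs − 32.62 MHz = 2.06 MHz.
Distinct values: {2.06 MHz, 3.34 MHz, 3.76 MHz, 10.92 MHz, 15.06 MHz}.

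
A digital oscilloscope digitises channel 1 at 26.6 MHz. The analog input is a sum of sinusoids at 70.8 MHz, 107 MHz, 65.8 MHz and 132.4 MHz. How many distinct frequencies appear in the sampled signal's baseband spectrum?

fs/2 = 13.3 MHz.
70.8 MHz mod fs = 17.6 MHz.
17.6 MHz > fs/2 = 13.3 MHz, folds to fs − 17.6 MHz = 9 MHz.
107 MHz mod fs = 0.6 MHz.
0.6 MHz ≤ fs/2 = 13.3 MHz, appears at 0.6 MHz.
65.8 MHz mod fs = 12.6 MHz.
12.6 MHz ≤ fs/2 = 13.3 MHz, appears at 12.6 MHz.
132.4 MHz mod fs = 26 MHz.
26 MHz > fs/2 = 13.3 MHz, folds to fs − 26 MHz = 0.6 MHz.
Distinct values: {0.6 MHz, 9 MHz, 12.6 MHz} → 3.

3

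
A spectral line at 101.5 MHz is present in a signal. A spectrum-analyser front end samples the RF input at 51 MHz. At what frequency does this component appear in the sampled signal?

101.5 MHz mod fs = 50.5 MHz.
50.5 MHz > fs/2 = 25.5 MHz, folds to fs − 50.5 MHz = 0.5 MHz.

0.5 MHz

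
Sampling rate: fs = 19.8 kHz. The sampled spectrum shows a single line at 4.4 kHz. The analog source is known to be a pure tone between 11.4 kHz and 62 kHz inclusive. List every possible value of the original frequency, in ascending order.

Frequencies that alias to 4.4 kHz are k·fs ± 4.4 kHz for integer k ≥ 0.
k=0: 4.4 kHz.
k=1: 15.4 kHz, 24.2 kHz.
k=2: 35.2 kHz, 44 kHz.
k=3: 55 kHz, 63.8 kHz.
k=4: 74.8 kHz, 83.6 kHz.
Within [11.4 kHz, 62 kHz]: 15.4 kHz, 24.2 kHz, 35.2 kHz, 44 kHz, 55 kHz.

15.4 kHz, 24.2 kHz, 35.2 kHz, 44 kHz, 55 kHz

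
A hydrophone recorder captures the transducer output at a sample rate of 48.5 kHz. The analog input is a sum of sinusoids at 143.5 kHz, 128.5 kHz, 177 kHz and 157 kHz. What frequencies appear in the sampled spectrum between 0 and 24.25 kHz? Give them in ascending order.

2 kHz, 11.5 kHz, 17 kHz

fs/2 = 24.25 kHz.
143.5 kHz mod fs = 46.5 kHz.
46.5 kHz > fs/2 = 24.25 kHz, folds to fs − 46.5 kHz = 2 kHz.
128.5 kHz mod fs = 31.5 kHz.
31.5 kHz > fs/2 = 24.25 kHz, folds to fs − 31.5 kHz = 17 kHz.
177 kHz mod fs = 31.5 kHz.
31.5 kHz > fs/2 = 24.25 kHz, folds to fs − 31.5 kHz = 17 kHz.
157 kHz mod fs = 11.5 kHz.
11.5 kHz ≤ fs/2 = 24.25 kHz, appears at 11.5 kHz.
Distinct values: {2 kHz, 11.5 kHz, 17 kHz}.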